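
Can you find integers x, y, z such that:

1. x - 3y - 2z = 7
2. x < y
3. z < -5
Yes

Take x = 1, y = 2, z = -6. Substituting into each constraint:
  (1) 1 - 3(2) - 2(-6) = 7 ✓
  (2) 1 < 2 ✓
  (3) -6 < -5 ✓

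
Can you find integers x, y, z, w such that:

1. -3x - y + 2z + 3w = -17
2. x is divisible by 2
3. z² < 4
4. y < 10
Yes

Take x = 0, y = 7, z = 1, w = -4. Substituting into each constraint:
  (1) -3(0) + (-7) + 2(1) + 3(-4) = -17 ✓
  (2) 0 = 2 × 0, remainder 0 ✓
  (3) z² = (1)² = 1, and 1 < 4 ✓
  (4) 7 < 10 ✓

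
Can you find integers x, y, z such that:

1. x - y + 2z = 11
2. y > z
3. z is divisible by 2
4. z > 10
Yes

Take x = 0, y = 13, z = 12. Substituting into each constraint:
  (1) 0 + (-13) + 2(12) = 11 ✓
  (2) 13 > 12 ✓
  (3) 12 = 2 × 6, remainder 0 ✓
  (4) 12 > 10 ✓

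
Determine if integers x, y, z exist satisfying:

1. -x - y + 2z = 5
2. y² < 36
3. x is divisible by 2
Yes

Take x = 0, y = -5, z = 0. Substituting into each constraint:
  (1) 0 + 5 + 2(0) = 5 ✓
  (2) y² = (-5)² = 25, and 25 < 36 ✓
  (3) 0 = 2 × 0, remainder 0 ✓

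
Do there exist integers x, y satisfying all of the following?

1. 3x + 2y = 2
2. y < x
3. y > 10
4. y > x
No

A contradictory subset is {y < x, y > x}. No integer assignment can satisfy these jointly:

  - y < x: bounds one variable relative to another variable
  - y > x: bounds one variable relative to another variable

Direct contradiction: x > y and y > x cannot both hold.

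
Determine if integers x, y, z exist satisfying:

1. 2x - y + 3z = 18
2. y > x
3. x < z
Yes

Take x = 0, y = 3, z = 7. Substituting into each constraint:
  (1) 2(0) + (-3) + 3(7) = 18 ✓
  (2) 3 > 0 ✓
  (3) 0 < 7 ✓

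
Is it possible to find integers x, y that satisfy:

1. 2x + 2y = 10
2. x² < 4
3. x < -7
No

A contradictory subset is {x² < 4, x < -7}. No integer assignment can satisfy these jointly:

  - x² < 4: restricts x to |x| ≤ 1
  - x < -7: bounds one variable relative to a constant

Direct contradiction: the bounds on x require x ≥ -1 and x ≤ -8 simultaneously, which is empty.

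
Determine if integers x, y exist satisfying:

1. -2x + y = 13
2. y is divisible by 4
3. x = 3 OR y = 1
No

The full constraint system is jointly infeasible over the integers. Each constraint and what it forces:

  - -2x + y = 13: is a linear equation tying the variables together
  - y is divisible by 4: restricts y to multiples of 4
  - x = 3 OR y = 1: forces a choice: either x = 3 or y = 1

Modular obstruction: writing y = 4y', every remaining term of the linear equation is divisible by 2, so the left side is ≡ 0 (mod 2); but the right side 13 ≡ 1 (mod 2). No integers can satisfy it.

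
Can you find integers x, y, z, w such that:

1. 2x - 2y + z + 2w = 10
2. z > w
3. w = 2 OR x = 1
Yes

Take x = 1, y = 0, z = 4, w = 2. Substituting into each constraint:
  (1) 2(1) - 2(0) + 4 + 2(2) = 10 ✓
  (2) 4 > 2 ✓
  (3) w = 2, target 2 ✓ (first branch holds)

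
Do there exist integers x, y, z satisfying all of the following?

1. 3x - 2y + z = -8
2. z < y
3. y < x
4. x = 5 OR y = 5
Yes

Take x = 5, y = 4, z = -15. Substituting into each constraint:
  (1) 3(5) - 2(4) + (-15) = -8 ✓
  (2) -15 < 4 ✓
  (3) 4 < 5 ✓
  (4) x = 5, target 5 ✓ (first branch holds)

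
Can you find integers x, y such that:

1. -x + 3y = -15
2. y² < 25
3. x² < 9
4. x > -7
No

A contradictory subset is {-x + 3y = -15, y² < 25, x² < 9}. No integer assignment can satisfy these jointly:

  - -x + 3y = -15: is a linear equation tying the variables together
  - y² < 25: restricts y to |y| ≤ 4
  - x² < 9: restricts x to |x| ≤ 2

Range argument: with x ∈ [-2, 2], y ∈ [-4, 4], the left side of the equation is at least -14, but the right side is -15 < -14. No integer solution exists.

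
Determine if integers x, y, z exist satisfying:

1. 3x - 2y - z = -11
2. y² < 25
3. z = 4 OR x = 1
Yes

Take x = 1, y = -1, z = 16. Substituting into each constraint:
  (1) 3(1) - 2(-1) + (-16) = -11 ✓
  (2) y² = (-1)² = 1, and 1 < 25 ✓
  (3) x = 1, target 1 ✓ (second branch holds)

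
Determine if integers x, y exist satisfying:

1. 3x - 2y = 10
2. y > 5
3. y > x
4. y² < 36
No

A contradictory subset is {y > 5, y² < 36}. No integer assignment can satisfy these jointly:

  - y > 5: bounds one variable relative to a constant
  - y² < 36: restricts y to |y| ≤ 5

Direct contradiction: the bounds on y require y ≥ 6 and y ≤ 5 simultaneously, which is empty.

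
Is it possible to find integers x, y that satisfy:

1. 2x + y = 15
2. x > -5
Yes

Take x = 0, y = 15. Substituting into each constraint:
  (1) 2(0) + 15 = 15 ✓
  (2) 0 > -5 ✓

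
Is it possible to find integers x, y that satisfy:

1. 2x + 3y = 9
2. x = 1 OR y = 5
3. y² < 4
No

The full constraint system is jointly infeasible over the integers. Each constraint and what it forces:

  - 2x + 3y = 9: is a linear equation tying the variables together
  - x = 1 OR y = 5: forces a choice: either x = 1 or y = 5
  - y² < 4: restricts y to |y| ≤ 1

Split on the disjunction (x = 1 OR y = 5):
  • If x = 1: with x = 1, every remaining term of the linear equation is divisible by 3, so the left side is ≡ 0 (mod 3); but the right side 7 ≡ 1 (mod 3). No integers can satisfy it.
  • If y = 5: this contradicts y² < 4, which requires |y| ≤ 1.
Both branches are infeasible, so the system has no integer solution.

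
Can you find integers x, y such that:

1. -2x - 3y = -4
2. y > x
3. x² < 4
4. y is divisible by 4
No

The full constraint system is jointly infeasible over the integers. Each constraint and what it forces:

  - -2x - 3y = -4: is a linear equation tying the variables together
  - y > x: bounds one variable relative to another variable
  - x² < 4: restricts x to |x| ≤ 1
  - y is divisible by 4: restricts y to multiples of 4

The bounds confine x to {-1, 0, 1}. For each value, substitute into the equation:
  • x = -1: the equation forces y = 2, but 4 does not divide 2.
  • x = 0: the equation gives -3y = -4, so y would not be an integer.
  • x = 1: the equation gives -3y = -2, so y would not be an integer.
Every case fails, so no integer solution exists.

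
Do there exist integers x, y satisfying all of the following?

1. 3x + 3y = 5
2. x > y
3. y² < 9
No

Even the single constraint (3x + 3y = 5) is infeasible over the integers.

  - 3x + 3y = 5: every term on the left is divisible by 3, so the LHS ≡ 0 (mod 3), but the RHS 5 is not — no integer solution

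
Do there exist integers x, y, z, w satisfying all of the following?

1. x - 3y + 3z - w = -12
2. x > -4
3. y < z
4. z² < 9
Yes

Take x = 0, y = -1, z = 0, w = 15. Substituting into each constraint:
  (1) 0 - 3(-1) + 3(0) + (-15) = -12 ✓
  (2) 0 > -4 ✓
  (3) -1 < 0 ✓
  (4) z² = (0)² = 0, and 0 < 9 ✓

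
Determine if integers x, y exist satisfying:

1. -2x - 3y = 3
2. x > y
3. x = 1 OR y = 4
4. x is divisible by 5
No

A contradictory subset is {-2x - 3y = 3, x > y, x = 1 OR y = 4}. No integer assignment can satisfy these jointly:

  - -2x - 3y = 3: is a linear equation tying the variables together
  - x > y: bounds one variable relative to another variable
  - x = 1 OR y = 4: forces a choice: either x = 1 or y = 4

Split on the disjunction (x = 1 OR y = 4):
  • If x = 1: with x = 1, every remaining term of the linear equation is divisible by 3, so the left side is ≡ 0 (mod 3); but the right side 5 ≡ 2 (mod 3). No integers can satisfy it.
  • If y = 4: with y = 4, every remaining term of the linear equation is divisible by 2, so the left side is ≡ 0 (mod 2); but the right side 15 ≡ 1 (mod 2). No integers can satisfy it.
Both branches are infeasible, so the system has no integer solution.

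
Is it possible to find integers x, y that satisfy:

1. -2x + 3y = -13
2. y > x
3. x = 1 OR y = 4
No

The full constraint system is jointly infeasible over the integers. Each constraint and what it forces:

  - -2x + 3y = -13: is a linear equation tying the variables together
  - y > x: bounds one variable relative to another variable
  - x = 1 OR y = 4: forces a choice: either x = 1 or y = 4

Split on the disjunction (x = 1 OR y = 4):
  • If x = 1: with x = 1, every remaining term of the linear equation is divisible by 3, so the left side is ≡ 0 (mod 3); but the right side -11 ≡ 1 (mod 3). No integers can satisfy it.
  • If y = 4: with y = 4, every remaining term of the linear equation is divisible by 2, so the left side is ≡ 0 (mod 2); but the right side -25 ≡ 1 (mod 2). No integers can satisfy it.
Both branches are infeasible, so the system has no integer solution.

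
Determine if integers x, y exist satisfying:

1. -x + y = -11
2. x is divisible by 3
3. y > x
No

A contradictory subset is {-x + y = -11, y > x}. No integer assignment can satisfy these jointly:

  - -x + y = -11: is a linear equation tying the variables together
  - y > x: bounds one variable relative to another variable

From the equation, x − y = 11, i.e. y − x = -11; but y > x requires y − x ≥ 1. Contradiction.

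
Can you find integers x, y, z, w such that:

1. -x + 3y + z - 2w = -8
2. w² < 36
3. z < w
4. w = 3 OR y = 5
Yes

Take x = 21, y = 5, z = 0, w = 1. Substituting into each constraint:
  (1) (-21) + 3(5) + 0 - 2(1) = -8 ✓
  (2) w² = (1)² = 1, and 1 < 36 ✓
  (3) 0 < 1 ✓
  (4) y = 5, target 5 ✓ (second branch holds)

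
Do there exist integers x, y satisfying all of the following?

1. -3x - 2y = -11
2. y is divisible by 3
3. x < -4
No

A contradictory subset is {-3x - 2y = -11, y is divisible by 3}. No integer assignment can satisfy these jointly:

  - -3x - 2y = -11: is a linear equation tying the variables together
  - y is divisible by 3: restricts y to multiples of 3

Modular obstruction: writing y = 3y', every remaining term of the linear equation is divisible by 3, so the left side is ≡ 0 (mod 3); but the right side -11 ≡ 1 (mod 3). No integers can satisfy it.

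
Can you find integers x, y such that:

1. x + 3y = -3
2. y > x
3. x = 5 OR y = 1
Yes

Take x = -6, y = 1. Substituting into each constraint:
  (1) (-6) + 3(1) = -3 ✓
  (2) 1 > -6 ✓
  (3) y = 1, target 1 ✓ (second branch holds)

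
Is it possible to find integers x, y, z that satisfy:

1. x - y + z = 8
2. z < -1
Yes

Take x = 10, y = 0, z = -2. Substituting into each constraint:
  (1) 10 + 0 + (-2) = 8 ✓
  (2) -2 < -1 ✓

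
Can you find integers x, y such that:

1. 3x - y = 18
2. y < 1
Yes

Take x = 6, y = 0. Substituting into each constraint:
  (1) 3(6) + 0 = 18 ✓
  (2) 0 < 1 ✓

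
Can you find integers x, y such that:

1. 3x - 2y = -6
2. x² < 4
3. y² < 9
No

The full constraint system is jointly infeasible over the integers. Each constraint and what it forces:

  - 3x - 2y = -6: is a linear equation tying the variables together
  - x² < 4: restricts x to |x| ≤ 1
  - y² < 9: restricts y to |y| ≤ 2

The quadratic bounds confine the variables to a finite set (x ∈ {-1, …, 1}, y ∈ {-2, …, 2}); checking each of the 15 combinations against the remaining constraints yields no solution.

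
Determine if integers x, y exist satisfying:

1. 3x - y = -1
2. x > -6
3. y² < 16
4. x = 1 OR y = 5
No

A contradictory subset is {3x - y = -1, y² < 16, x = 1 OR y = 5}. No integer assignment can satisfy these jointly:

  - 3x - y = -1: is a linear equation tying the variables together
  - y² < 16: restricts y to |y| ≤ 3
  - x = 1 OR y = 5: forces a choice: either x = 1 or y = 5

Split on the disjunction (x = 1 OR y = 5):
  • If x = 1: the equation forces y = 4, but y² < 16 requires |y| ≤ 3.
  • If y = 5: this contradicts y² < 16, which requires |y| ≤ 3.
Both branches are infeasible, so the system has no integer solution.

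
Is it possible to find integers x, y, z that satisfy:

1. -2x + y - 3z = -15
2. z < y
Yes

Take x = 9, y = 0, z = -1. Substituting into each constraint:
  (1) -2(9) + 0 - 3(-1) = -15 ✓
  (2) -1 < 0 ✓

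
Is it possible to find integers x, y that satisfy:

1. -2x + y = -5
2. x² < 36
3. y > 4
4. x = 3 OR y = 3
No

A contradictory subset is {-2x + y = -5, y > 4, x = 3 OR y = 3}. No integer assignment can satisfy these jointly:

  - -2x + y = -5: is a linear equation tying the variables together
  - y > 4: bounds one variable relative to a constant
  - x = 3 OR y = 3: forces a choice: either x = 3 or y = 3

Split on the disjunction (x = 3 OR y = 3):
  • If x = 3: the equation forces y = 1, which contradicts the bound y ≥ 5.
  • If y = 3: this contradicts the bound y ≥ 5.
Both branches are infeasible, so the system has no integer solution.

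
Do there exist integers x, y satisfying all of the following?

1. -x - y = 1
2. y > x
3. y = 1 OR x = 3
Yes

Take x = -2, y = 1. Substituting into each constraint:
  (1) 2 + (-1) = 1 ✓
  (2) 1 > -2 ✓
  (3) y = 1, target 1 ✓ (first branch holds)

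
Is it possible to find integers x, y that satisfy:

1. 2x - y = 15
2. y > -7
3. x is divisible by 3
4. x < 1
No

A contradictory subset is {2x - y = 15, y > -7, x < 1}. No integer assignment can satisfy these jointly:

  - 2x - y = 15: is a linear equation tying the variables together
  - y > -7: bounds one variable relative to a constant
  - x < 1: bounds one variable relative to a constant

Range argument: with x ∈ [−∞, 0], y ∈ [-6, ∞], the left side of the equation is at most 6, but the right side is 15 > 6. No integer solution exists.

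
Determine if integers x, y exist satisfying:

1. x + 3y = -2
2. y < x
Yes

Take x = 1, y = -1. Substituting into each constraint:
  (1) 1 + 3(-1) = -2 ✓
  (2) -1 < 1 ✓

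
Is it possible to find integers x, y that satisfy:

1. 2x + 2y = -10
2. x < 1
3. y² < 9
Yes

Take x = -5, y = 0. Substituting into each constraint:
  (1) 2(-5) + 2(0) = -10 ✓
  (2) -5 < 1 ✓
  (3) y² = (0)² = 0, and 0 < 9 ✓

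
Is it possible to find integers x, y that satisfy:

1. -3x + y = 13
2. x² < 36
Yes

Take x = 0, y = 13. Substituting into each constraint:
  (1) -3(0) + 13 = 13 ✓
  (2) x² = (0)² = 0, and 0 < 36 ✓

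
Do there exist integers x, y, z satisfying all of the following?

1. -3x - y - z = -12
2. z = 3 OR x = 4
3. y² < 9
Yes

Take x = 3, y = 0, z = 3. Substituting into each constraint:
  (1) -3(3) + 0 + (-3) = -12 ✓
  (2) z = 3, target 3 ✓ (first branch holds)
  (3) y² = (0)² = 0, and 0 < 9 ✓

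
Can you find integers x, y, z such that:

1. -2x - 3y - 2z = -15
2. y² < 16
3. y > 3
No

A contradictory subset is {y² < 16, y > 3}. No integer assignment can satisfy these jointly:

  - y² < 16: restricts y to |y| ≤ 3
  - y > 3: bounds one variable relative to a constant

Direct contradiction: the bounds on y require y ≥ 4 and y ≤ 3 simultaneously, which is empty.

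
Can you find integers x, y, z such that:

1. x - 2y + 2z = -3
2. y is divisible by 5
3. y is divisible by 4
Yes

Take x = 1, y = 0, z = -2. Substituting into each constraint:
  (1) 1 - 2(0) + 2(-2) = -3 ✓
  (2) 0 = 5 × 0, remainder 0 ✓
  (3) 0 = 4 × 0, remainder 0 ✓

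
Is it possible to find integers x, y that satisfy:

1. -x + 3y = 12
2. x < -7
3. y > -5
Yes

Take x = -9, y = 1. Substituting into each constraint:
  (1) 9 + 3(1) = 12 ✓
  (2) -9 < -7 ✓
  (3) 1 > -5 ✓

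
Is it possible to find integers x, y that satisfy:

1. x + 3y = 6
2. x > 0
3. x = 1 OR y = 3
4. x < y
No

A contradictory subset is {x + 3y = 6, x > 0, x < y}. No integer assignment can satisfy these jointly:

  - x + 3y = 6: is a linear equation tying the variables together
  - x > 0: bounds one variable relative to a constant
  - x < y: bounds one variable relative to another variable

Propagating the comparison: y > x and x ≥ 1 give y ≥ 2. Range argument: with x ∈ [1, ∞], y ∈ [2, ∞], the left side of the equation is at least 7, but the right side is 6 < 7. No integer solution exists.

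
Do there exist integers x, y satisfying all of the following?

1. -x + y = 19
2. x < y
Yes

Take x = 0, y = 19. Substituting into each constraint:
  (1) 0 + 19 = 19 ✓
  (2) 0 < 19 ✓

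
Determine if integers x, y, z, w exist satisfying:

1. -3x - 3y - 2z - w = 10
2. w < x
Yes

Take x = 1, y = 1, z = -8, w = 0. Substituting into each constraint:
  (1) -3(1) - 3(1) - 2(-8) + 0 = 10 ✓
  (2) 0 < 1 ✓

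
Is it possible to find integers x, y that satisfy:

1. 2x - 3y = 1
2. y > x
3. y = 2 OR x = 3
No

The full constraint system is jointly infeasible over the integers. Each constraint and what it forces:

  - 2x - 3y = 1: is a linear equation tying the variables together
  - y > x: bounds one variable relative to another variable
  - y = 2 OR x = 3: forces a choice: either y = 2 or x = 3

Split on the disjunction (y = 2 OR x = 3):
  • If y = 2: with y = 2, every remaining term of the linear equation is divisible by 2, so the left side is ≡ 0 (mod 2); but the right side 7 ≡ 1 (mod 2). No integers can satisfy it.
  • If x = 3: with x = 3, every remaining term of the linear equation is divisible by 3, so the left side is ≡ 0 (mod 3); but the right side -5 ≡ 1 (mod 3). No integers can satisfy it.
Both branches are infeasible, so the system has no integer solution.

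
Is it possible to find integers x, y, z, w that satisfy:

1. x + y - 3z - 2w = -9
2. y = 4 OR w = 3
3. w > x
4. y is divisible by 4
Yes

Take x = 0, y = 0, z = 1, w = 3. Substituting into each constraint:
  (1) 0 + 0 - 3(1) - 2(3) = -9 ✓
  (2) w = 3, target 3 ✓ (second branch holds)
  (3) 3 > 0 ✓
  (4) 0 = 4 × 0, remainder 0 ✓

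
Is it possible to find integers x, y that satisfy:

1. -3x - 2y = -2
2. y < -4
Yes

Take x = 4, y = -5. Substituting into each constraint:
  (1) -3(4) - 2(-5) = -2 ✓
  (2) -5 < -4 ✓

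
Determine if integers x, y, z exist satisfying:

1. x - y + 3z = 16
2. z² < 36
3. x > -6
Yes

Take x = 0, y = -16, z = 0. Substituting into each constraint:
  (1) 0 + 16 + 3(0) = 16 ✓
  (2) z² = (0)² = 0, and 0 < 36 ✓
  (3) 0 > -6 ✓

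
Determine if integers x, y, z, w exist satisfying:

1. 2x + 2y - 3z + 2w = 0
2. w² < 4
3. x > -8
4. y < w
Yes

Take x = -1, y = 0, z = 0, w = 1. Substituting into each constraint:
  (1) 2(-1) + 2(0) - 3(0) + 2(1) = 0 ✓
  (2) w² = (1)² = 1, and 1 < 4 ✓
  (3) -1 > -8 ✓
  (4) 0 < 1 ✓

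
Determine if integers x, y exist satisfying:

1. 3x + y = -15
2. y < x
Yes

Take x = -3, y = -6. Substituting into each constraint:
  (1) 3(-3) + (-6) = -15 ✓
  (2) -6 < -3 ✓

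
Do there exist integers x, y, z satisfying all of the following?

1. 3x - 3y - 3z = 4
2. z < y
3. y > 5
No

Even the single constraint (3x - 3y - 3z = 4) is infeasible over the integers.

  - 3x - 3y - 3z = 4: every term on the left is divisible by 3, so the LHS ≡ 0 (mod 3), but the RHS 4 is not — no integer solution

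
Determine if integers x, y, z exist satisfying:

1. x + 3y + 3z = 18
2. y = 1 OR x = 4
Yes

Take x = 0, y = 1, z = 5. Substituting into each constraint:
  (1) 0 + 3(1) + 3(5) = 18 ✓
  (2) y = 1, target 1 ✓ (first branch holds)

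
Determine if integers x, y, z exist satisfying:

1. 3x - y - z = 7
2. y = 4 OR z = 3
Yes

Take x = 5, y = 5, z = 3. Substituting into each constraint:
  (1) 3(5) + (-5) + (-3) = 7 ✓
  (2) z = 3, target 3 ✓ (second branch holds)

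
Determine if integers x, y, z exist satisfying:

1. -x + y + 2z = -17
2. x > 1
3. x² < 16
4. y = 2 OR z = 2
Yes

Take x = 2, y = -19, z = 2. Substituting into each constraint:
  (1) (-2) + (-19) + 2(2) = -17 ✓
  (2) 2 > 1 ✓
  (3) x² = (2)² = 4, and 4 < 16 ✓
  (4) z = 2, target 2 ✓ (second branch holds)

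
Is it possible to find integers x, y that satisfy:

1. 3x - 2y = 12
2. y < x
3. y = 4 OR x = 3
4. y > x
No

A contradictory subset is {y < x, y > x}. No integer assignment can satisfy these jointly:

  - y < x: bounds one variable relative to another variable
  - y > x: bounds one variable relative to another variable

Direct contradiction: x > y and y > x cannot both hold.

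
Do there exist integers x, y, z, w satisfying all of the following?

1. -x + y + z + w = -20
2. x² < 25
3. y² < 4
Yes

Take x = -1, y = 0, z = -21, w = 0. Substituting into each constraint:
  (1) 1 + 0 + (-21) + 0 = -20 ✓
  (2) x² = (-1)² = 1, and 1 < 25 ✓
  (3) y² = (0)² = 0, and 0 < 4 ✓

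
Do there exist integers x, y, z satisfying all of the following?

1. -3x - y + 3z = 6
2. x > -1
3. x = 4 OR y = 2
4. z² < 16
Yes

Take x = 4, y = -18, z = 0. Substituting into each constraint:
  (1) -3(4) + 18 + 3(0) = 6 ✓
  (2) 4 > -1 ✓
  (3) x = 4, target 4 ✓ (first branch holds)
  (4) z² = (0)² = 0, and 0 < 16 ✓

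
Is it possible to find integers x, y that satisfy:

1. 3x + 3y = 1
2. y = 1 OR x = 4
No

Even the single constraint (3x + 3y = 1) is infeasible over the integers.

  - 3x + 3y = 1: every term on the left is divisible by 3, so the LHS ≡ 0 (mod 3), but the RHS 1 is not — no integer solution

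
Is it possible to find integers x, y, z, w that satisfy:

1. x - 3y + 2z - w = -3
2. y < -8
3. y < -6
Yes

Take x = 0, y = -9, z = 0, w = 30. Substituting into each constraint:
  (1) 0 - 3(-9) + 2(0) + (-30) = -3 ✓
  (2) -9 < -8 ✓
  (3) -9 < -6 ✓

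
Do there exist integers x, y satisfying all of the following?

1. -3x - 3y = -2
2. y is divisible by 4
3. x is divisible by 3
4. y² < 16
No

Even the single constraint (-3x - 3y = -2) is infeasible over the integers.

  - -3x - 3y = -2: every term on the left is divisible by 3, so the LHS ≡ 0 (mod 3), but the RHS -2 is not — no integer solution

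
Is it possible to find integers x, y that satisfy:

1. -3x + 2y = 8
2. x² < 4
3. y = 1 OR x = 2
No

The full constraint system is jointly infeasible over the integers. Each constraint and what it forces:

  - -3x + 2y = 8: is a linear equation tying the variables together
  - x² < 4: restricts x to |x| ≤ 1
  - y = 1 OR x = 2: forces a choice: either y = 1 or x = 2

Split on the disjunction (y = 1 OR x = 2):
  • If y = 1: the equation forces x = -2, but x² < 4 requires |x| ≤ 1.
  • If x = 2: this contradicts x² < 4, which requires |x| ≤ 1.
Both branches are infeasible, so the system has no integer solution.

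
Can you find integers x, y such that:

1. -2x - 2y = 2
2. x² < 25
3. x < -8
No

A contradictory subset is {x² < 25, x < -8}. No integer assignment can satisfy these jointly:

  - x² < 25: restricts x to |x| ≤ 4
  - x < -8: bounds one variable relative to a constant

Direct contradiction: the bounds on x require x ≥ -4 and x ≤ -9 simultaneously, which is empty.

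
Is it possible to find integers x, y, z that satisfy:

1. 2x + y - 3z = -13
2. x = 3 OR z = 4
Yes

Take x = 3, y = 2, z = 7. Substituting into each constraint:
  (1) 2(3) + 2 - 3(7) = -13 ✓
  (2) x = 3, target 3 ✓ (first branch holds)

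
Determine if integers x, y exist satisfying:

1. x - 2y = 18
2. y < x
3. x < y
No

A contradictory subset is {y < x, x < y}. No integer assignment can satisfy these jointly:

  - y < x: bounds one variable relative to another variable
  - x < y: bounds one variable relative to another variable

Direct contradiction: x > y and y > x cannot both hold.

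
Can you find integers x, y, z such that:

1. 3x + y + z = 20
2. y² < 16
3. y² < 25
Yes

Take x = 0, y = 0, z = 20. Substituting into each constraint:
  (1) 3(0) + 0 + 20 = 20 ✓
  (2) y² = (0)² = 0, and 0 < 16 ✓
  (3) y² = (0)² = 0, and 0 < 25 ✓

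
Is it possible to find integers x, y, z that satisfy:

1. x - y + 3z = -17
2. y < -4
Yes

Take x = -22, y = -5, z = 0. Substituting into each constraint:
  (1) (-22) + 5 + 3(0) = -17 ✓
  (2) -5 < -4 ✓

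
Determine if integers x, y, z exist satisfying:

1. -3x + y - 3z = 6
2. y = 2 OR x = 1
Yes

Take x = 1, y = 9, z = 0. Substituting into each constraint:
  (1) -3(1) + 9 - 3(0) = 6 ✓
  (2) x = 1, target 1 ✓ (second branch holds)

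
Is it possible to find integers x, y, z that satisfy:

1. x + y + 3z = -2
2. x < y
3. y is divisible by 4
Yes

Take x = -2, y = 0, z = 0. Substituting into each constraint:
  (1) (-2) + 0 + 3(0) = -2 ✓
  (2) -2 < 0 ✓
  (3) 0 = 4 × 0, remainder 0 ✓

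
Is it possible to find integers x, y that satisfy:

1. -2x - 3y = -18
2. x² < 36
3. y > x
Yes

Take x = 3, y = 4. Substituting into each constraint:
  (1) -2(3) - 3(4) = -18 ✓
  (2) x² = (3)² = 9, and 9 < 36 ✓
  (3) 4 > 3 ✓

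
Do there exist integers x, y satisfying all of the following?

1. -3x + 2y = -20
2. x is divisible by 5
Yes

Take x = 0, y = -10. Substituting into each constraint:
  (1) -3(0) + 2(-10) = -20 ✓
  (2) 0 = 5 × 0, remainder 0 ✓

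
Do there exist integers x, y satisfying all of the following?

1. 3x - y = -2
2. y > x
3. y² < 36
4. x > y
No

A contradictory subset is {y > x, x > y}. No integer assignment can satisfy these jointly:

  - y > x: bounds one variable relative to another variable
  - x > y: bounds one variable relative to another variable

Direct contradiction: y > x and x > y cannot both hold.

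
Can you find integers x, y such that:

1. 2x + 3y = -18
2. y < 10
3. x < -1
Yes

Take x = -9, y = 0. Substituting into each constraint:
  (1) 2(-9) + 3(0) = -18 ✓
  (2) 0 < 10 ✓
  (3) -9 < -1 ✓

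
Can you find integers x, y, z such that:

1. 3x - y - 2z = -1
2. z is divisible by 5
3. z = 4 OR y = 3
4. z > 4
Yes

Take x = 4, y = 3, z = 5. Substituting into each constraint:
  (1) 3(4) + (-3) - 2(5) = -1 ✓
  (2) 5 = 5 × 1, remainder 0 ✓
  (3) y = 3, target 3 ✓ (second branch holds)
  (4) 5 > 4 ✓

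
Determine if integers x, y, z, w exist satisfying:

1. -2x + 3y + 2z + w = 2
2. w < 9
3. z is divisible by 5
Yes

Take x = -1, y = 0, z = 0, w = 0. Substituting into each constraint:
  (1) -2(-1) + 3(0) + 2(0) + 0 = 2 ✓
  (2) 0 < 9 ✓
  (3) 0 = 5 × 0, remainder 0 ✓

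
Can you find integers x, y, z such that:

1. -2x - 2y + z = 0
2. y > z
Yes

Take x = -1, y = 1, z = 0. Substituting into each constraint:
  (1) -2(-1) - 2(1) + 0 = 0 ✓
  (2) 1 > 0 ✓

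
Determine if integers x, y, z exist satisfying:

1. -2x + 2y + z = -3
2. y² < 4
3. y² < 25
Yes

Take x = 0, y = 0, z = -3. Substituting into each constraint:
  (1) -2(0) + 2(0) + (-3) = -3 ✓
  (2) y² = (0)² = 0, and 0 < 4 ✓
  (3) y² = (0)² = 0, and 0 < 25 ✓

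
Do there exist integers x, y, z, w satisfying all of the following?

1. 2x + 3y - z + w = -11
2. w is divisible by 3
Yes

Take x = 2, y = -5, z = 0, w = 0. Substituting into each constraint:
  (1) 2(2) + 3(-5) + 0 + 0 = -11 ✓
  (2) 0 = 3 × 0, remainder 0 ✓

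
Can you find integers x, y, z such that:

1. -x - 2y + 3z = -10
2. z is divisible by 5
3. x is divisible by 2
Yes

Take x = 0, y = 5, z = 0. Substituting into each constraint:
  (1) 0 - 2(5) + 3(0) = -10 ✓
  (2) 0 = 5 × 0, remainder 0 ✓
  (3) 0 = 2 × 0, remainder 0 ✓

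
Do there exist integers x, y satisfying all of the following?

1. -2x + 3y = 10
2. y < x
Yes

Take x = 13, y = 12. Substituting into each constraint:
  (1) -2(13) + 3(12) = 10 ✓
  (2) 12 < 13 ✓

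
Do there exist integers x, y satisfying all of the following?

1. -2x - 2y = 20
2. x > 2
Yes

Take x = 3, y = -13. Substituting into each constraint:
  (1) -2(3) - 2(-13) = 20 ✓
  (2) 3 > 2 ✓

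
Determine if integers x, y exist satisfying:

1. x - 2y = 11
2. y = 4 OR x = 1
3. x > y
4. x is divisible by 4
No

A contradictory subset is {x - 2y = 11, y = 4 OR x = 1, x is divisible by 4}. No integer assignment can satisfy these jointly:

  - x - 2y = 11: is a linear equation tying the variables together
  - y = 4 OR x = 1: forces a choice: either y = 4 or x = 1
  - x is divisible by 4: restricts x to multiples of 4

Modular obstruction: writing x = 4x', every remaining term of the linear equation is divisible by 2, so the left side is ≡ 0 (mod 2); but the right side 11 ≡ 1 (mod 2). No integers can satisfy it.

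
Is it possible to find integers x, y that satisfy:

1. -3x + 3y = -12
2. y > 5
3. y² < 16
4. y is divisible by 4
No

A contradictory subset is {y > 5, y² < 16}. No integer assignment can satisfy these jointly:

  - y > 5: bounds one variable relative to a constant
  - y² < 16: restricts y to |y| ≤ 3

Direct contradiction: the bounds on y require y ≥ 6 and y ≤ 3 simultaneously, which is empty.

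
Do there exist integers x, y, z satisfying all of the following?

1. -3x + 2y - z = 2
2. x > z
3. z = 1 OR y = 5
Yes

Take x = 3, y = 5, z = -1. Substituting into each constraint:
  (1) -3(3) + 2(5) + 1 = 2 ✓
  (2) 3 > -1 ✓
  (3) y = 5, target 5 ✓ (second branch holds)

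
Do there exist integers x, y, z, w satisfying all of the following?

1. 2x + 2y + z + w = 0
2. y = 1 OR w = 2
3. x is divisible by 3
Yes

Take x = 0, y = -1, z = 0, w = 2. Substituting into each constraint:
  (1) 2(0) + 2(-1) + 0 + 2 = 0 ✓
  (2) w = 2, target 2 ✓ (second branch holds)
  (3) 0 = 3 × 0, remainder 0 ✓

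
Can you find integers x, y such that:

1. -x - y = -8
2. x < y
Yes

Take x = 3, y = 5. Substituting into each constraint:
  (1) (-3) + (-5) = -8 ✓
  (2) 3 < 5 ✓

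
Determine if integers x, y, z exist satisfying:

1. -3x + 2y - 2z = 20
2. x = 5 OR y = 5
Yes

Take x = 6, y = 5, z = -14. Substituting into each constraint:
  (1) -3(6) + 2(5) - 2(-14) = 20 ✓
  (2) y = 5, target 5 ✓ (second branch holds)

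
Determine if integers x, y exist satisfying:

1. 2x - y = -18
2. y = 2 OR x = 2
Yes

Take x = -8, y = 2. Substituting into each constraint:
  (1) 2(-8) + (-2) = -18 ✓
  (2) y = 2, target 2 ✓ (first branch holds)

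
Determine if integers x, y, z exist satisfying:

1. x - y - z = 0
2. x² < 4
Yes

Take x = 0, y = 0, z = 0. Substituting into each constraint:
  (1) 0 + 0 + 0 = 0 ✓
  (2) x² = (0)² = 0, and 0 < 4 ✓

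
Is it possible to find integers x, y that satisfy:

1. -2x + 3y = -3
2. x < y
Yes

Take x = -6, y = -5. Substituting into each constraint:
  (1) -2(-6) + 3(-5) = -3 ✓
  (2) -6 < -5 ✓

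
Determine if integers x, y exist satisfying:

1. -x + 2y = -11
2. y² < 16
Yes

Take x = 11, y = 0. Substituting into each constraint:
  (1) (-11) + 2(0) = -11 ✓
  (2) y² = (0)² = 0, and 0 < 16 ✓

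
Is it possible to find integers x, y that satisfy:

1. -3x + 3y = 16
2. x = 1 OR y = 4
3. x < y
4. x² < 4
No

Even the single constraint (-3x + 3y = 16) is infeasible over the integers.

  - -3x + 3y = 16: every term on the left is divisible by 3, so the LHS ≡ 0 (mod 3), but the RHS 16 is not — no integer solution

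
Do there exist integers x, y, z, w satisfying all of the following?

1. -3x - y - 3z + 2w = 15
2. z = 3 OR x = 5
Yes

Take x = 6, y = -42, z = 3, w = 0. Substituting into each constraint:
  (1) -3(6) + 42 - 3(3) + 2(0) = 15 ✓
  (2) z = 3, target 3 ✓ (first branch holds)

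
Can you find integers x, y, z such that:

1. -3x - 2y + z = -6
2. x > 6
Yes

Take x = 8, y = -9, z = 0. Substituting into each constraint:
  (1) -3(8) - 2(-9) + 0 = -6 ✓
  (2) 8 > 6 ✓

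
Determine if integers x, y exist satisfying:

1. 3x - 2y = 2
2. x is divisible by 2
Yes

Take x = 0, y = -1. Substituting into each constraint:
  (1) 3(0) - 2(-1) = 2 ✓
  (2) 0 = 2 × 0, remainder 0 ✓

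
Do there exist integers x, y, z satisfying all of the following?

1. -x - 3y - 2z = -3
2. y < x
Yes

Take x = 1, y = 0, z = 1. Substituting into each constraint:
  (1) (-1) - 3(0) - 2(1) = -3 ✓
  (2) 0 < 1 ✓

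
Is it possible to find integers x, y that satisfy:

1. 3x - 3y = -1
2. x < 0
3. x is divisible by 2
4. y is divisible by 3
No

Even the single constraint (3x - 3y = -1) is infeasible over the integers.

  - 3x - 3y = -1: every term on the left is divisible by 3, so the LHS ≡ 0 (mod 3), but the RHS -1 is not — no integer solution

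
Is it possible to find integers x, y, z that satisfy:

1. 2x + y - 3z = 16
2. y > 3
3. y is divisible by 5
Yes

Take x = 1, y = 5, z = -3. Substituting into each constraint:
  (1) 2(1) + 5 - 3(-3) = 16 ✓
  (2) 5 > 3 ✓
  (3) 5 = 5 × 1, remainder 0 ✓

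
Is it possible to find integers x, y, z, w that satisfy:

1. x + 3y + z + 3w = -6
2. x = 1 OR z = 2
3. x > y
Yes

Take x = 1, y = 0, z = 2, w = -3. Substituting into each constraint:
  (1) 1 + 3(0) + 2 + 3(-3) = -6 ✓
  (2) x = 1, target 1 ✓ (first branch holds)
  (3) 1 > 0 ✓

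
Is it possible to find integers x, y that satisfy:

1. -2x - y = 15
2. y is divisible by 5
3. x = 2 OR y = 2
No

The full constraint system is jointly infeasible over the integers. Each constraint and what it forces:

  - -2x - y = 15: is a linear equation tying the variables together
  - y is divisible by 5: restricts y to multiples of 5
  - x = 2 OR y = 2: forces a choice: either x = 2 or y = 2

Split on the disjunction (x = 2 OR y = 2):
  • If x = 2: with x = 2, writing y = 5y', every remaining term of the linear equation is divisible by 5, so the left side is ≡ 0 (mod 5); but the right side 19 ≡ 4 (mod 5). No integers can satisfy it.
  • If y = 2: this contradicts the divisibility constraint — 2 is not a multiple of 5.
Both branches are infeasible, so the system has no integer solution.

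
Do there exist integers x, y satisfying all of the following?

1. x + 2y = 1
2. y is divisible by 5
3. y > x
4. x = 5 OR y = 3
No

The full constraint system is jointly infeasible over the integers. Each constraint and what it forces:

  - x + 2y = 1: is a linear equation tying the variables together
  - y is divisible by 5: restricts y to multiples of 5
  - y > x: bounds one variable relative to another variable
  - x = 5 OR y = 3: forces a choice: either x = 5 or y = 3

Split on the disjunction (x = 5 OR y = 3):
  • If x = 5: with x = 5, writing y = 5y', every remaining term of the linear equation is divisible by 10, so the left side is ≡ 0 (mod 10); but the right side -4 ≡ 6 (mod 10). No integers can satisfy it.
  • If y = 3: this contradicts the divisibility constraint — 3 is not a multiple of 5.
Both branches are infeasible, so the system has no integer solution.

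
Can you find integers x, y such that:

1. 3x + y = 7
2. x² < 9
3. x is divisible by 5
Yes

Take x = 0, y = 7. Substituting into each constraint:
  (1) 3(0) + 7 = 7 ✓
  (2) x² = (0)² = 0, and 0 < 9 ✓
  (3) 0 = 5 × 0, remainder 0 ✓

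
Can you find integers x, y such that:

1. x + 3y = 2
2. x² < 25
Yes

Take x = 2, y = 0. Substituting into each constraint:
  (1) 2 + 3(0) = 2 ✓
  (2) x² = (2)² = 4, and 4 < 25 ✓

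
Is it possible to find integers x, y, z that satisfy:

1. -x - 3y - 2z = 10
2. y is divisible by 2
Yes

Take x = -10, y = 0, z = 0. Substituting into each constraint:
  (1) 10 - 3(0) - 2(0) = 10 ✓
  (2) 0 = 2 × 0, remainder 0 ✓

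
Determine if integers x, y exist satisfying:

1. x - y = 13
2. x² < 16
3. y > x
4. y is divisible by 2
No

A contradictory subset is {x - y = 13, y > x}. No integer assignment can satisfy these jointly:

  - x - y = 13: is a linear equation tying the variables together
  - y > x: bounds one variable relative to another variable

From the equation, x − y = 13, i.e. y − x = -13; but y > x requires y − x ≥ 1. Contradiction.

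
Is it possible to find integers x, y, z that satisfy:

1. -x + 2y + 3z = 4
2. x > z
Yes

Take x = 2, y = 3, z = 0. Substituting into each constraint:
  (1) (-2) + 2(3) + 3(0) = 4 ✓
  (2) 2 > 0 ✓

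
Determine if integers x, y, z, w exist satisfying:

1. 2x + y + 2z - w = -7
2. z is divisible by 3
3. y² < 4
Yes

Take x = -4, y = 1, z = 0, w = 0. Substituting into each constraint:
  (1) 2(-4) + 1 + 2(0) + 0 = -7 ✓
  (2) 0 = 3 × 0, remainder 0 ✓
  (3) y² = (1)² = 1, and 1 < 4 ✓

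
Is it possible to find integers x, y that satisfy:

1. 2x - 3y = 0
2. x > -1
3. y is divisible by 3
Yes

Take x = 0, y = 0. Substituting into each constraint:
  (1) 2(0) - 3(0) = 0 ✓
  (2) 0 > -1 ✓
  (3) 0 = 3 × 0, remainder 0 ✓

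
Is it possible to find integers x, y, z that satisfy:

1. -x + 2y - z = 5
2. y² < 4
Yes

Take x = -5, y = 0, z = 0. Substituting into each constraint:
  (1) 5 + 2(0) + 0 = 5 ✓
  (2) y² = (0)² = 0, and 0 < 4 ✓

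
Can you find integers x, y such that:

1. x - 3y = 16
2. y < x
Yes

Take x = 16, y = 0. Substituting into each constraint:
  (1) 16 - 3(0) = 16 ✓
  (2) 0 < 16 ✓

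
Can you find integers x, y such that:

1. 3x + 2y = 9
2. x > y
Yes

Take x = 3, y = 0. Substituting into each constraint:
  (1) 3(3) + 2(0) = 9 ✓
  (2) 3 > 0 ✓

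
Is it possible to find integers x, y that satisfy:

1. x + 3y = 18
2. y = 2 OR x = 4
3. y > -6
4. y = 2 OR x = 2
Yes

Take x = 12, y = 2. Substituting into each constraint:
  (1) 12 + 3(2) = 18 ✓
  (2) y = 2, target 2 ✓ (first branch holds)
  (3) 2 > -6 ✓
  (4) y = 2, target 2 ✓ (first branch holds)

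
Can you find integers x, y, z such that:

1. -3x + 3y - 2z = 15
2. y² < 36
Yes

Take x = -5, y = 0, z = 0. Substituting into each constraint:
  (1) -3(-5) + 3(0) - 2(0) = 15 ✓
  (2) y² = (0)² = 0, and 0 < 36 ✓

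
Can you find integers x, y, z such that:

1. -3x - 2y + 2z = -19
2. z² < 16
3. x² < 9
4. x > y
No

The full constraint system is jointly infeasible over the integers. Each constraint and what it forces:

  - -3x - 2y + 2z = -19: is a linear equation tying the variables together
  - z² < 16: restricts z to |z| ≤ 3
  - x² < 9: restricts x to |x| ≤ 2
  - x > y: bounds one variable relative to another variable

Propagating the comparison: y < x and x ≤ 2 give y ≤ 1. Range argument: with x ∈ [-2, 2], y ∈ [−∞, 1], z ∈ [-3, 3], the left side of the equation is at least -14, but the right side is -19 < -14. No integer solution exists.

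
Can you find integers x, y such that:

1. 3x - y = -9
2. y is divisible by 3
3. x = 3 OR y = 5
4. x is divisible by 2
No

A contradictory subset is {3x - y = -9, x = 3 OR y = 5, x is divisible by 2}. No integer assignment can satisfy these jointly:

  - 3x - y = -9: is a linear equation tying the variables together
  - x = 3 OR y = 5: forces a choice: either x = 3 or y = 5
  - x is divisible by 2: restricts x to multiples of 2

Split on the disjunction (x = 3 OR y = 5):
  • If x = 3: this contradicts the divisibility constraint — 3 is not a multiple of 2.
  • If y = 5: with y = 5, writing x = 2x', every remaining term of the linear equation is divisible by 6, so the left side is ≡ 0 (mod 6); but the right side -4 ≡ 2 (mod 6). No integers can satisfy it.
Both branches are infeasible, so the system has no integer solution.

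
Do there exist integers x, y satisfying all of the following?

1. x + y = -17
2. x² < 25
Yes

Take x = 0, y = -17. Substituting into each constraint:
  (1) 0 + (-17) = -17 ✓
  (2) x² = (0)² = 0, and 0 < 25 ✓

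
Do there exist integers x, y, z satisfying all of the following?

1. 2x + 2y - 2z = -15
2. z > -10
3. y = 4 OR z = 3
No

Even the single constraint (2x + 2y - 2z = -15) is infeasible over the integers.

  - 2x + 2y - 2z = -15: every term on the left is divisible by 2, so the LHS ≡ 0 (mod 2), but the RHS -15 is not — no integer solution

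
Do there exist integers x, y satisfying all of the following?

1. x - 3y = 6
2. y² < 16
Yes

Take x = 6, y = 0. Substituting into each constraint:
  (1) 6 - 3(0) = 6 ✓
  (2) y² = (0)² = 0, and 0 < 16 ✓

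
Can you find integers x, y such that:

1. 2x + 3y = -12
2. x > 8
Yes

Take x = 9, y = -10. Substituting into each constraint:
  (1) 2(9) + 3(-10) = -12 ✓
  (2) 9 > 8 ✓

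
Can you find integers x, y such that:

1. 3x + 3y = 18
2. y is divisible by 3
Yes

Take x = 6, y = 0. Substituting into each constraint:
  (1) 3(6) + 3(0) = 18 ✓
  (2) 0 = 3 × 0, remainder 0 ✓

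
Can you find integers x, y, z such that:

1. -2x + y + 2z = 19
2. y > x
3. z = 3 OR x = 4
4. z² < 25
Yes

Take x = 4, y = 29, z = -1. Substituting into each constraint:
  (1) -2(4) + 29 + 2(-1) = 19 ✓
  (2) 29 > 4 ✓
  (3) x = 4, target 4 ✓ (second branch holds)
  (4) z² = (-1)² = 1, and 1 < 25 ✓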